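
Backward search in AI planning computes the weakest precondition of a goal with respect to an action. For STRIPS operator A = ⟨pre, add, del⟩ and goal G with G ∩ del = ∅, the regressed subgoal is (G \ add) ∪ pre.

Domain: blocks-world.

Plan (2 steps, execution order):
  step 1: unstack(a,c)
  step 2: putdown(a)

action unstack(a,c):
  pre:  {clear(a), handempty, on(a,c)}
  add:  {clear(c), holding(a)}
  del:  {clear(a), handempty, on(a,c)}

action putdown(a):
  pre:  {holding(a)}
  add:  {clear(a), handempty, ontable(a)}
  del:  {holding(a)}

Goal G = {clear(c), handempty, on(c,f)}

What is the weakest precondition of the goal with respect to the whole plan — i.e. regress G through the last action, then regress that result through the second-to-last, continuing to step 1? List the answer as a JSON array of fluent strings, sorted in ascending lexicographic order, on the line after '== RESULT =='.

Regress step by step:
  through step 2 (putdown(a)): drop {handempty}, keep {clear(c), on(c,f)}, require {holding(a)}
    → {clear(c), holding(a), on(c,f)}
  through step 1 (unstack(a,c)): drop {clear(c), holding(a)}, keep {on(c,f)}, require {clear(a), handempty, on(a,c)}
    → {clear(a), handempty, on(a,c), on(c,f)}

== RESULT ==
["clear(a)", "handempty", "on(a,c)", "on(c,f)"]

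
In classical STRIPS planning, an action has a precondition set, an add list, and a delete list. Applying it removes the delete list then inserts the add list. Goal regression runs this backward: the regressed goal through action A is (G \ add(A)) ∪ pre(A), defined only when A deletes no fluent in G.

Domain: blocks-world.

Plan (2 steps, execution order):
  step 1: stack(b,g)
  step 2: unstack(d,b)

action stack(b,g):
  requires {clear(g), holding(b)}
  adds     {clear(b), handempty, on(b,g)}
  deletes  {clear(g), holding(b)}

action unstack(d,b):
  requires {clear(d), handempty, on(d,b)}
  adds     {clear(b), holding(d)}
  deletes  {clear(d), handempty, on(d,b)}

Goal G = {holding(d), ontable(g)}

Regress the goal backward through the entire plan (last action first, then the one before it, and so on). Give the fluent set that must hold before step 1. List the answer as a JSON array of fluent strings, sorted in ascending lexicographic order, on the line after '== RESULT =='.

Work backward from the goal:
  through step 2 (unstack(d,b)): drop {holding(d)}, keep {ontable(g)}, require {clear(d), handempty, on(d,b)}
    → {clear(d), handempty, on(d,b), ontable(g)}
  through step 1 (stack(b,g)): drop {handempty}, keep {clear(d), on(d,b), ontable(g)}, require {clear(g), holding(b)}
    → {clear(d), clear(g), holding(b), on(d,b), ontable(g)}

== RESULT ==
["clear(d)", "clear(g)", "holding(b)", "on(d,b)", "ontable(g)"]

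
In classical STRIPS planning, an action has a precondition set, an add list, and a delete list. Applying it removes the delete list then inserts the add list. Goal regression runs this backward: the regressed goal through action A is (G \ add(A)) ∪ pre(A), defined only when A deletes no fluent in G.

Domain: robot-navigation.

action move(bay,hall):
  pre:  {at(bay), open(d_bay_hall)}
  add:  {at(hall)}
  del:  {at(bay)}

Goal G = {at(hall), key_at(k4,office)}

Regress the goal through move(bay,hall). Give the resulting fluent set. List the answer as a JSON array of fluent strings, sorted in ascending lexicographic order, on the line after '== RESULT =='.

Compute (G \ add) ∪ pre:
  G ∩ del = {}  (empty — regression defined)
  G \ add = {at(hall), key_at(k4,office)} \ {at(hall)} = {key_at(k4,office)}
  ∪ pre   = {key_at(k4,office)} ∪ {at(bay), open(d_bay_hall)}
          = {at(bay), key_at(k4,office), open(d_bay_hall)}

== RESULT ==
["at(bay)", "key_at(k4,office)", "open(d_bay_hall)"]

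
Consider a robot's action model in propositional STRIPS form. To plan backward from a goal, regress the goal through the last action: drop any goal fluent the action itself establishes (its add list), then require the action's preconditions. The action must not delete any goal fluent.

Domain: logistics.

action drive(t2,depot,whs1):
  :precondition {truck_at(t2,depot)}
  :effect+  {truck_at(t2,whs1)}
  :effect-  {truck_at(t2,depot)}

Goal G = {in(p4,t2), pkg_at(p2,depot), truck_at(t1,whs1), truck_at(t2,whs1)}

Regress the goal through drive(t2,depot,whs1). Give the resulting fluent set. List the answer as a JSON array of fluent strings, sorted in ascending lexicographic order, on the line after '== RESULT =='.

Compute (G \ add) ∪ pre:
  G ∩ del = {}  (empty — regression defined)
  G \ add = {in(p4,t2), pkg_at(p2,depot), truck_at(t1,whs1), truck_at(t2,whs1)} \ {truck_at(t2,whs1)} = {in(p4,t2), pkg_at(p2,depot), truck_at(t1,whs1)}
  ∪ pre   = {in(p4,t2), pkg_at(p2,depot), truck_at(t1,whs1)} ∪ {truck_at(t2,depot)}
          = {in(p4,t2), pkg_at(p2,depot), truck_at(t1,whs1), truck_at(t2,depot)}

== RESULT ==
["in(p4,t2)", "pkg_at(p2,depot)", "truck_at(t1,whs1)", "truck_at(t2,depot)"]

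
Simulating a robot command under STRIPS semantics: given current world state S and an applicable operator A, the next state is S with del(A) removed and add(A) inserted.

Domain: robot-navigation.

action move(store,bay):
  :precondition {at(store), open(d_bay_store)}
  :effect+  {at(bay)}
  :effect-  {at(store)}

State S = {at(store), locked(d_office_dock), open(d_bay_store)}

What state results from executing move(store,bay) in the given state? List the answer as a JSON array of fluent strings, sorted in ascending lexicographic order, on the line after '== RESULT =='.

Progress:
  pre ⊆ S: {at(store), open(d_bay_store)} ⊆ S  — applicable
  S \ del = {locked(d_office_dock), open(d_bay_store)}
  ∪ add   = {at(bay), locked(d_office_dock), open(d_bay_store)}

== RESULT ==
["at(bay)", "locked(d_office_dock)", "open(d_bay_store)"]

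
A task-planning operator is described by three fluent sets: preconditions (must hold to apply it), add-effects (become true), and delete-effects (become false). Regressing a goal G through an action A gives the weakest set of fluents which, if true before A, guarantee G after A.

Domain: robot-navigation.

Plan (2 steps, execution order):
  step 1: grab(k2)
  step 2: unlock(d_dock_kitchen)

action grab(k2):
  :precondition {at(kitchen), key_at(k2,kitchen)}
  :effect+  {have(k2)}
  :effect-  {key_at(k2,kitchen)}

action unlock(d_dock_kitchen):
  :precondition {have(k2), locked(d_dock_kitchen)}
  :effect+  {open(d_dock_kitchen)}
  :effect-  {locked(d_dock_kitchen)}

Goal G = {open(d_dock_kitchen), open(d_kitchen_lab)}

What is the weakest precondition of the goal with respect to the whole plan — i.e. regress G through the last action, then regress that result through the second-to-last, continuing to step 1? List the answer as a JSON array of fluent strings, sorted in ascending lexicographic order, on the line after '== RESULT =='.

Regress step by step:
  through step 2 (unlock(d_dock_kitchen)): drop {open(d_dock_kitchen)}, keep {open(d_kitchen_lab)}, require {have(k2), locked(d_dock_kitchen)}
    → {have(k2), locked(d_dock_kitchen), open(d_kitchen_lab)}
  through step 1 (grab(k2)): drop {have(k2)}, keep {locked(d_dock_kitchen), open(d_kitchen_lab)}, require {at(kitchen), key_at(k2,kitchen)}
    → {at(kitchen), key_at(k2,kitchen), locked(d_dock_kitchen), open(d_kitchen_lab)}

== RESULT ==
["at(kitchen)", "key_at(k2,kitchen)", "locked(d_dock_kitchen)", "open(d_kitchen_lab)"]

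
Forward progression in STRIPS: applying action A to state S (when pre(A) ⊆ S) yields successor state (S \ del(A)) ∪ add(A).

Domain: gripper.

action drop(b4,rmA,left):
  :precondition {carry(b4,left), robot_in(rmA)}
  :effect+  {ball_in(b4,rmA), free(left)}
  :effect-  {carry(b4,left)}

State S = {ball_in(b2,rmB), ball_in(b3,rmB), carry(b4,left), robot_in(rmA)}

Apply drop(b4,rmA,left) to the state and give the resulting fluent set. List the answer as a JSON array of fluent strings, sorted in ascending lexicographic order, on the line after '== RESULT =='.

Compute (S \ del) ∪ add:
  pre ⊆ S: {carry(b4,left), robot_in(rmA)} ⊆ S  — applicable
  S \ del = {ball_in(b2,rmB), ball_in(b3,rmB), robot_in(rmA)}
  ∪ add   = {ball_in(b2,rmB), ball_in(b3,rmB), ball_in(b4,rmA), free(left), robot_in(rmA)}

== RESULT ==
["ball_in(b2,rmB)", "ball_in(b3,rmB)", "ball_in(b4,rmA)", "free(left)", "robot_in(rmA)"]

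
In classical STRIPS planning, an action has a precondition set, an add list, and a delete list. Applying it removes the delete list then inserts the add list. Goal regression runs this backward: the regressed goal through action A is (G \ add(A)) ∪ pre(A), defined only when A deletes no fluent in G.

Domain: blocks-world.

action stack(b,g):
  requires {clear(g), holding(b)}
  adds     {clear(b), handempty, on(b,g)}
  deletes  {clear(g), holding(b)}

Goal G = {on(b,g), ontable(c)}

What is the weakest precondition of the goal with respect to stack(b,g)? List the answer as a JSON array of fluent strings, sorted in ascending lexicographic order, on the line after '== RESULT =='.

Compute (G \ add) ∪ pre:
  G ∩ del = {}  (empty — regression defined)
  G \ add = {on(b,g), ontable(c)} \ {clear(b), handempty, on(b,g)} = {ontable(c)}
  ∪ pre   = {ontable(c)} ∪ {clear(g), holding(b)}
          = {clear(g), holding(b), ontable(c)}

== RESULT ==
["clear(g)", "holding(b)", "ontable(c)"]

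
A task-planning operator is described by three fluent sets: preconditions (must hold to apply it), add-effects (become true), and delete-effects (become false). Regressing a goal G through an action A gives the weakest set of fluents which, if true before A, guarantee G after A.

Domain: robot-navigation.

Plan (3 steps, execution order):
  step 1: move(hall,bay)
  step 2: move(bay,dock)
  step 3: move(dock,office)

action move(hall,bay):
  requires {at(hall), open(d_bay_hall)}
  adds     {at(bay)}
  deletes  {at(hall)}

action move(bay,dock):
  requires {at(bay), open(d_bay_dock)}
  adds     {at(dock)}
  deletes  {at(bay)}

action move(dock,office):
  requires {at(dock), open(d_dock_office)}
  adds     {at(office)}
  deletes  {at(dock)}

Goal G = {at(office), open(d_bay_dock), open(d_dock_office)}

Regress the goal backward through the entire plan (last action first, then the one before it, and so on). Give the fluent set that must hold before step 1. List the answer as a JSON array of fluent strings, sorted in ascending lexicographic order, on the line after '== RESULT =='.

Regress step by step:
  through step 3 (move(dock,office)): drop {at(office)}, keep {open(d_bay_dock), open(d_dock_office)}, require {at(dock), open(d_dock_office)}
    → {at(dock), open(d_bay_dock), open(d_dock_office)}
  through step 2 (move(bay,dock)): drop {at(dock)}, keep {open(d_bay_dock), open(d_dock_office)}, require {at(bay), open(d_bay_dock)}
    → {at(bay), open(d_bay_dock), open(d_dock_office)}
  through step 1 (move(hall,bay)): drop {at(bay)}, keep {open(d_bay_dock), open(d_dock_office)}, require {at(hall), open(d_bay_hall)}
    → {at(hall), open(d_bay_dock), open(d_bay_hall), open(d_dock_office)}

== RESULT ==
["at(hall)", "open(d_bay_dock)", "open(d_bay_hall)", "open(d_dock_office)"]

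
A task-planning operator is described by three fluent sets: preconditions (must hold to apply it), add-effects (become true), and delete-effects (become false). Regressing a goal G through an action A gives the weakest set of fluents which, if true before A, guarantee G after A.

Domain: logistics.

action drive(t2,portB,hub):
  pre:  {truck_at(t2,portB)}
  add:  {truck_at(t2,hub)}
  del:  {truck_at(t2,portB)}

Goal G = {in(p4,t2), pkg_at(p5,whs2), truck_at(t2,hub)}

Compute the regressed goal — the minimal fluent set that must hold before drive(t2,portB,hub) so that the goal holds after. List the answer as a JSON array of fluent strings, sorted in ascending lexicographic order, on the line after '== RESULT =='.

Compute (G \ add) ∪ pre:
  G ∩ del = {}  (empty — regression defined)
  G \ add = {in(p4,t2), pkg_at(p5,whs2), truck_at(t2,hub)} \ {truck_at(t2,hub)} = {in(p4,t2), pkg_at(p5,whs2)}
  ∪ pre   = {in(p4,t2), pkg_at(p5,whs2)} ∪ {truck_at(t2,portB)}
          = {in(p4,t2), pkg_at(p5,whs2), truck_at(t2,portB)}

== RESULT ==
["in(p4,t2)", "pkg_at(p5,whs2)", "truck_at(t2,portB)"]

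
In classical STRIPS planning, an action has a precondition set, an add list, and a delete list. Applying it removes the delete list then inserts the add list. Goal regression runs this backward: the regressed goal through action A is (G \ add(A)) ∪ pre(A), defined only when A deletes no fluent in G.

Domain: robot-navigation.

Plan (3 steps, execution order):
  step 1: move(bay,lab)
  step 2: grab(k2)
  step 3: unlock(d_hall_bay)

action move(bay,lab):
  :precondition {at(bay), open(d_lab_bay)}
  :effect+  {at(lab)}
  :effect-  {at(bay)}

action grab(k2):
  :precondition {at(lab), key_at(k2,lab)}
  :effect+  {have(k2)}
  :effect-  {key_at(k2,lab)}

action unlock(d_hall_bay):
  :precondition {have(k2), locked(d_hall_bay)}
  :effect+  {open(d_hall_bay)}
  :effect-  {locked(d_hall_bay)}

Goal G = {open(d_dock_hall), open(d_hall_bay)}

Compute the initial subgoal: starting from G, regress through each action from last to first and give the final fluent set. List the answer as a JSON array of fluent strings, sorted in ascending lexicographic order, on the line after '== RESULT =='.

Regress step by step:
  through step 3 (unlock(d_hall_bay)): drop {open(d_hall_bay)}, keep {open(d_dock_hall)}, require {have(k2), locked(d_hall_bay)}
    → {have(k2), locked(d_hall_bay), open(d_dock_hall)}
  through step 2 (grab(k2)): drop {have(k2)}, keep {locked(d_hall_bay), open(d_dock_hall)}, require {at(lab), key_at(k2,lab)}
    → {at(lab), key_at(k2,lab), locked(d_hall_bay), open(d_dock_hall)}
  through step 1 (move(bay,lab)): drop {at(lab)}, keep {key_at(k2,lab), locked(d_hall_bay), open(d_dock_hall)}, require {at(bay), open(d_lab_bay)}
    → {at(bay), key_at(k2,lab), locked(d_hall_bay), open(d_dock_hall), open(d_lab_bay)}

== RESULT ==
["at(bay)", "key_at(k2,lab)", "locked(d_hall_bay)", "open(d_dock_hall)", "open(d_lab_bay)"]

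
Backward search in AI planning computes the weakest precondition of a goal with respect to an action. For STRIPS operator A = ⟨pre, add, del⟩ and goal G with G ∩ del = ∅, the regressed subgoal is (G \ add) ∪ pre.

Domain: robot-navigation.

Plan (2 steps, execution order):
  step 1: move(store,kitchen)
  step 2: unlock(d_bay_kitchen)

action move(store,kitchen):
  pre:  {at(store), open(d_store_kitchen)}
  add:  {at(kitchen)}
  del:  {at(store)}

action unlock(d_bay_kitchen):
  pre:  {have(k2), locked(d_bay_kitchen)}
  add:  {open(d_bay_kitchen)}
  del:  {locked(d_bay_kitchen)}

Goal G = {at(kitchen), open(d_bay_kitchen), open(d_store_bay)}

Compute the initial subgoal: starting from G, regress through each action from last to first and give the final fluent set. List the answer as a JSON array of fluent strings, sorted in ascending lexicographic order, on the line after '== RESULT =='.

Work backward from the goal:
  through step 2 (unlock(d_bay_kitchen)): drop {open(d_bay_kitchen)}, keep {at(kitchen), open(d_store_bay)}, require {have(k2), locked(d_bay_kitchen)}
    → {at(kitchen), have(k2), locked(d_bay_kitchen), open(d_store_bay)}
  through step 1 (move(store,kitchen)): drop {at(kitchen)}, keep {have(k2), locked(d_bay_kitchen), open(d_store_bay)}, require {at(store), open(d_store_kitchen)}
    → {at(store), have(k2), locked(d_bay_kitchen), open(d_store_bay), open(d_store_kitchen)}

== RESULT ==
["at(store)", "have(k2)", "locked(d_bay_kitchen)", "open(d_store_bay)", "open(d_store_kitchen)"]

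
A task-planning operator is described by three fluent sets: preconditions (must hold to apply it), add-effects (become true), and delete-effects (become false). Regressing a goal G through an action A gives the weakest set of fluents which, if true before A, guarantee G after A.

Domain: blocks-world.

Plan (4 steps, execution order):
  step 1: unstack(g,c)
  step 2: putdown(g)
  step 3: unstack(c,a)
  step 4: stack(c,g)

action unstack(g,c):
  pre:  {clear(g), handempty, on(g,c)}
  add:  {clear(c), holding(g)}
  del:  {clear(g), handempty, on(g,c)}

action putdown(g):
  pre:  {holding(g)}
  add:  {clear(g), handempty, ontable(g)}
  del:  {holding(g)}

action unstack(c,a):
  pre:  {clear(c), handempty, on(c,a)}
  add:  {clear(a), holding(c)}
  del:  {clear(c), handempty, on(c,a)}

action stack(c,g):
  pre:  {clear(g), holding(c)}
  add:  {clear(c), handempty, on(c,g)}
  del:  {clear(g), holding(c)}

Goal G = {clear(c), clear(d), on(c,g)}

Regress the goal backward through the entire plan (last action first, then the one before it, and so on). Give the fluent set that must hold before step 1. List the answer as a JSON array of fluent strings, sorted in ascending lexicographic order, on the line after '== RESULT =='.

Regress step by step:
  through step 4 (stack(c,g)): drop {clear(c), on(c,g)}, keep {clear(d)}, require {clear(g), holding(c)}
    → {clear(d), clear(g), holding(c)}
  through step 3 (unstack(c,a)): drop {holding(c)}, keep {clear(d), clear(g)}, require {clear(c), handempty, on(c,a)}
    → {clear(c), clear(d), clear(g), handempty, on(c,a)}
  through step 2 (putdown(g)): drop {clear(g), handempty}, keep {clear(c), clear(d), on(c,a)}, require {holding(g)}
    → {clear(c), clear(d), holding(g), on(c,a)}
  through step 1 (unstack(g,c)): drop {clear(c), holding(g)}, keep {clear(d), on(c,a)}, require {clear(g), handempty, on(g,c)}
    → {clear(d), clear(g), handempty, on(c,a), on(g,c)}

== RESULT ==
["clear(d)", "clear(g)", "handempty", "on(c,a)", "on(g,c)"]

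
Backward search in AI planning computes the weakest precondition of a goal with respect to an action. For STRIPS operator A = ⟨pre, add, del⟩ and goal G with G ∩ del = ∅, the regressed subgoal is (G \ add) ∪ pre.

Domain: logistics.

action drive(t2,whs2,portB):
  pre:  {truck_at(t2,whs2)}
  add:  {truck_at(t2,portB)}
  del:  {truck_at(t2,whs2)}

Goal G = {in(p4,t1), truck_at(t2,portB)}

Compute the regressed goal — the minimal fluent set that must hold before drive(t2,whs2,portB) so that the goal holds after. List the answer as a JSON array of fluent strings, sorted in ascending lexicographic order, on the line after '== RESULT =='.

Regress:
  G ∩ del = {}  (empty — regression defined)
  G \ add = {in(p4,t1), truck_at(t2,portB)} \ {truck_at(t2,portB)} = {in(p4,t1)}
  ∪ pre   = {in(p4,t1)} ∪ {truck_at(t2,whs2)}
          = {in(p4,t1), truck_at(t2,whs2)}

== RESULT ==
["in(p4,t1)", "truck_at(t2,whs2)"]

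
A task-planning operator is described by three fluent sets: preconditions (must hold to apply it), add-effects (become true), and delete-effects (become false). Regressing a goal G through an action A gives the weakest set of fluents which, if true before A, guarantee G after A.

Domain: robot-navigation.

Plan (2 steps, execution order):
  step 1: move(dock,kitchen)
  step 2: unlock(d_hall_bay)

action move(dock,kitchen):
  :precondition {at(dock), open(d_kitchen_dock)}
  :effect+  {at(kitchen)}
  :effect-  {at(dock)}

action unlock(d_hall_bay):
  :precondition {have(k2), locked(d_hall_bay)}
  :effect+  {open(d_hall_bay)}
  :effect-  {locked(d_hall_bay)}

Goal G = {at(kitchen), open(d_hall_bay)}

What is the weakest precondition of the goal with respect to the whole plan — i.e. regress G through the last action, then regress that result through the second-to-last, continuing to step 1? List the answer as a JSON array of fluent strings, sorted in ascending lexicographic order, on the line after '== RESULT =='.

Work backward from the goal:
  through step 2 (unlock(d_hall_bay)): drop {open(d_hall_bay)}, keep {at(kitchen)}, require {have(k2), locked(d_hall_bay)}
    → {at(kitchen), have(k2), locked(d_hall_bay)}
  through step 1 (move(dock,kitchen)): drop {at(kitchen)}, keep {have(k2), locked(d_hall_bay)}, require {at(dock), open(d_kitchen_dock)}
    → {at(dock), have(k2), locked(d_hall_bay), open(d_kitchen_dock)}

== RESULT ==
["at(dock)", "have(k2)", "locked(d_hall_bay)", "open(d_kitchen_dock)"]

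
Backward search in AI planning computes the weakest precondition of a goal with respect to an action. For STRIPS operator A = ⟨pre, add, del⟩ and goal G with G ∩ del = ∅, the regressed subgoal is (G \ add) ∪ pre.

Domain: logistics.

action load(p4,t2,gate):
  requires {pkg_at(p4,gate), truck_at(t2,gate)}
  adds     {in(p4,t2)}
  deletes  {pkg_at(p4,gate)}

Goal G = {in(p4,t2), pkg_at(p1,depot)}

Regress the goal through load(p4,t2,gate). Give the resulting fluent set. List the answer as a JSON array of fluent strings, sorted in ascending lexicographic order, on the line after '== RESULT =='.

Compute (G \ add) ∪ pre:
  G ∩ del = {}  (empty — regression defined)
  G \ add = {in(p4,t2), pkg_at(p1,depot)} \ {in(p4,t2)} = {pkg_at(p1,depot)}
  ∪ pre   = {pkg_at(p1,depot)} ∪ {pkg_at(p4,gate), truck_at(t2,gate)}
          = {pkg_at(p1,depot), pkg_at(p4,gate), truck_at(t2,gate)}

== RESULT ==
["pkg_at(p1,depot)", "pkg_at(p4,gate)", "truck_at(t2,gate)"]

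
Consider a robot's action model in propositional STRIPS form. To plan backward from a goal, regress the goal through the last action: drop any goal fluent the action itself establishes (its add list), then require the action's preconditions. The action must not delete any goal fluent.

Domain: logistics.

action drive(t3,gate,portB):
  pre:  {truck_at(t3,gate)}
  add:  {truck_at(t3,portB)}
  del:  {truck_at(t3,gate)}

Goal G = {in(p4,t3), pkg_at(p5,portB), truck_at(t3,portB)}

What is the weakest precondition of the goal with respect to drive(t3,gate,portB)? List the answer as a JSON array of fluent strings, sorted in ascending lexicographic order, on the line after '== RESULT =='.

Compute (G \ add) ∪ pre:
  G ∩ del = {}  (empty — regression defined)
  G \ add = {in(p4,t3), pkg_at(p5,portB), truck_at(t3,portB)} \ {truck_at(t3,portB)} = {in(p4,t3), pkg_at(p5,portB)}
  ∪ pre   = {in(p4,t3), pkg_at(p5,portB)} ∪ {truck_at(t3,gate)}
          = {in(p4,t3), pkg_at(p5,portB), truck_at(t3,gate)}

== RESULT ==
["in(p4,t3)", "pkg_at(p5,portB)", "truck_at(t3,gate)"]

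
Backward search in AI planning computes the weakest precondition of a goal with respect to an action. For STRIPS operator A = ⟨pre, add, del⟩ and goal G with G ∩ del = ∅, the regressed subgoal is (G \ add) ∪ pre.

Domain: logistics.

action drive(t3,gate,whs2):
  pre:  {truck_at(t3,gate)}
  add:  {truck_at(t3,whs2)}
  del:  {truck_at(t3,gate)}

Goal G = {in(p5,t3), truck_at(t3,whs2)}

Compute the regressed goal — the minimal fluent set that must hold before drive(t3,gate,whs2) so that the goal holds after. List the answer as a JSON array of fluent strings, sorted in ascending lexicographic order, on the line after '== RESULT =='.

Regress:
  G ∩ del = {}  (empty — regression defined)
  G \ add = {in(p5,t3), truck_at(t3,whs2)} \ {truck_at(t3,whs2)} = {in(p5,t3)}
  ∪ pre   = {in(p5,t3)} ∪ {truck_at(t3,gate)}
          = {in(p5,t3), truck_at(t3,gate)}

== RESULT ==
["in(p5,t3)", "truck_at(t3,gate)"]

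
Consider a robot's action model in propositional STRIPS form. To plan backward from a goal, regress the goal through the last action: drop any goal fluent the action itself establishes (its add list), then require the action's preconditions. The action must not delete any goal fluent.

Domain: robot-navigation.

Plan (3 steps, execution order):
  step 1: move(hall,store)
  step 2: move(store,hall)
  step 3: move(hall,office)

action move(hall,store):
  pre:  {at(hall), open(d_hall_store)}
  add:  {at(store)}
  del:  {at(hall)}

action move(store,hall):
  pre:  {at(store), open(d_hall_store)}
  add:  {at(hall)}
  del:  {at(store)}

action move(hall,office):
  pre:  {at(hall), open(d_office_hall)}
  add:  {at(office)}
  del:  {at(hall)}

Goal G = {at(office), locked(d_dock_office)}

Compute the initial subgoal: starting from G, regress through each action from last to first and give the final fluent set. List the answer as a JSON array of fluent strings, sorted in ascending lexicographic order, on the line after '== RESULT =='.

Regress step by step:
  through step 3 (move(hall,office)): drop {at(office)}, keep {locked(d_dock_office)}, require {at(hall), open(d_office_hall)}
    → {at(hall), locked(d_dock_office), open(d_office_hall)}
  through step 2 (move(store,hall)): drop {at(hall)}, keep {locked(d_dock_office), open(d_office_hall)}, require {at(store), open(d_hall_store)}
    → {at(store), locked(d_dock_office), open(d_hall_store), open(d_office_hall)}
  through step 1 (move(hall,store)): drop {at(store)}, keep {locked(d_dock_office), open(d_hall_store), open(d_office_hall)}, require {at(hall), open(d_hall_store)}
    → {at(hall), locked(d_dock_office), open(d_hall_store), open(d_office_hall)}

== RESULT ==
["at(hall)", "locked(d_dock_office)", "open(d_hall_store)", "open(d_office_hall)"]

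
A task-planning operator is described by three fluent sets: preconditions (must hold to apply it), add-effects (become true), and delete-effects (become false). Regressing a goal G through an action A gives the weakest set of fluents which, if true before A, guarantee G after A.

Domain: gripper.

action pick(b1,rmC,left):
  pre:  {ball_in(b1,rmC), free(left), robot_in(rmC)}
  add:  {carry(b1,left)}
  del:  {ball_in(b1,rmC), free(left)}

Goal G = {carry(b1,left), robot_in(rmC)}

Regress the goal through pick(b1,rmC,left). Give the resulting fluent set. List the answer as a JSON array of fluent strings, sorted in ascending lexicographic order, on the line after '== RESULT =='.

Regress:
  G ∩ del = {}  (empty — regression defined)
  G \ add = {carry(b1,left), robot_in(rmC)} \ {carry(b1,left)} = {robot_in(rmC)}
  ∪ pre   = {robot_in(rmC)} ∪ {ball_in(b1,rmC), free(left), robot_in(rmC)}
          = {ball_in(b1,rmC), free(left), robot_in(rmC)}

== RESULT ==
["ball_in(b1,rmC)", "free(left)", "robot_in(rmC)"]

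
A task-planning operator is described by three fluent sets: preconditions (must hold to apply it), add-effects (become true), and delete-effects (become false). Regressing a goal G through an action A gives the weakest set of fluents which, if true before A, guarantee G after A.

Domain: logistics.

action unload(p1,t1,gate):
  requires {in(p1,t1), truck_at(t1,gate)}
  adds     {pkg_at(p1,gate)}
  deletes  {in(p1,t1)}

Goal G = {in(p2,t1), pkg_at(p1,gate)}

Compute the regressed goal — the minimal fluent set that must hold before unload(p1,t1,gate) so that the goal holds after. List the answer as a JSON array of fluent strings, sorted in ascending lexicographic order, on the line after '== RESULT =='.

Compute (G \ add) ∪ pre:
  G ∩ del = {}  (empty — regression defined)
  G \ add = {in(p2,t1), pkg_at(p1,gate)} \ {pkg_at(p1,gate)} = {in(p2,t1)}
  ∪ pre   = {in(p2,t1)} ∪ {in(p1,t1), truck_at(t1,gate)}
          = {in(p1,t1), in(p2,t1), truck_at(t1,gate)}

== RESULT ==
["in(p1,t1)", "in(p2,t1)", "truck_at(t1,gate)"]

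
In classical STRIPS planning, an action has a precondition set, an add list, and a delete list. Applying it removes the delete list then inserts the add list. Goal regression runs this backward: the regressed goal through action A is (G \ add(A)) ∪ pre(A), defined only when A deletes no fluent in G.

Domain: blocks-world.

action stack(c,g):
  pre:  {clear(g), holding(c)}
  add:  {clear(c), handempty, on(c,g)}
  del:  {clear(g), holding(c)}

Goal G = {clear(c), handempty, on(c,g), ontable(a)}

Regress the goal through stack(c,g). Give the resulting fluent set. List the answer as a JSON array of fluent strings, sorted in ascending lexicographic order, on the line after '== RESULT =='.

Regress:
  G ∩ del = {}  (empty — regression defined)
  G \ add = {clear(c), handempty, on(c,g), ontable(a)} \ {clear(c), handempty, on(c,g)} = {ontable(a)}
  ∪ pre   = {ontable(a)} ∪ {clear(g), holding(c)}
          = {clear(g), holding(c), ontable(a)}

== RESULT ==
["clear(g)", "holding(c)", "ontable(a)"]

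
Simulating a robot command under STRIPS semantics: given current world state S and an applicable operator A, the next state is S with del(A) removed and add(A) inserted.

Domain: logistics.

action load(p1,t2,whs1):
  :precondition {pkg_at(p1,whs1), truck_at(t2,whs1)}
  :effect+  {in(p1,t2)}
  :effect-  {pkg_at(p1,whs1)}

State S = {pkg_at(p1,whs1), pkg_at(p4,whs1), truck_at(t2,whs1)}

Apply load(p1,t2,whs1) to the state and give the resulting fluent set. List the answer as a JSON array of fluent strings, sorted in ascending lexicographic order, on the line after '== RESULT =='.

Compute (S \ del) ∪ add:
  pre ⊆ S: {pkg_at(p1,whs1), truck_at(t2,whs1)} ⊆ S  — applicable
  S \ del = {pkg_at(p4,whs1), truck_at(t2,whs1)}
  ∪ add   = {in(p1,t2), pkg_at(p4,whs1), truck_at(t2,whs1)}

== RESULT ==
["in(p1,t2)", "pkg_at(p4,whs1)", "truck_at(t2,whs1)"]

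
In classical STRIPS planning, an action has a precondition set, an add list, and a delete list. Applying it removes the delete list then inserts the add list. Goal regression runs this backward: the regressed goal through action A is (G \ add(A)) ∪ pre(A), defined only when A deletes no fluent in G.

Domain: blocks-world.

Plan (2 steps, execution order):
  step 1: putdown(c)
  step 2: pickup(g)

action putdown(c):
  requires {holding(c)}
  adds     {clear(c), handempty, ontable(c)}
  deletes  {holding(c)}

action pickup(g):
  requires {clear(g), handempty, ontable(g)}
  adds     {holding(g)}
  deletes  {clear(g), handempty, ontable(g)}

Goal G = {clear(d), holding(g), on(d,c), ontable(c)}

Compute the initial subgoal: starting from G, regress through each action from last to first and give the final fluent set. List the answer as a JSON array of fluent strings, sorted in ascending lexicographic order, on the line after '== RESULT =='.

Work backward from the goal:
  through step 2 (pickup(g)): drop {holding(g)}, keep {clear(d), on(d,c), ontable(c)}, require {clear(g), handempty, ontable(g)}
    → {clear(d), clear(g), handempty, on(d,c), ontable(c), ontable(g)}
  through step 1 (putdown(c)): drop {handempty, ontable(c)}, keep {clear(d), clear(g), on(d,c), ontable(g)}, require {holding(c)}
    → {clear(d), clear(g), holding(c), on(d,c), ontable(g)}

== RESULT ==
["clear(d)", "clear(g)", "holding(c)", "on(d,c)", "ontable(g)"]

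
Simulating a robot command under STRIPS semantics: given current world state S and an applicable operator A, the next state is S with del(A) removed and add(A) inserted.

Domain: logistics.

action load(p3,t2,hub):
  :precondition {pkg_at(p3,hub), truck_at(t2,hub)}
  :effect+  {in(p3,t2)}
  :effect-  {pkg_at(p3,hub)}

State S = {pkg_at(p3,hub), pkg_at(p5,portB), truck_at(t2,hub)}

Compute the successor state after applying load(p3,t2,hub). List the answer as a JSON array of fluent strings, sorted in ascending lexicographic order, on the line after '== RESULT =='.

Progress:
  pre ⊆ S: {pkg_at(p3,hub), truck_at(t2,hub)} ⊆ S  — applicable
  S \ del = {pkg_at(p5,portB), truck_at(t2,hub)}
  ∪ add   = {in(p3,t2), pkg_at(p5,portB), truck_at(t2,hub)}

== RESULT ==
["in(p3,t2)", "pkg_at(p5,portB)", "truck_at(t2,hub)"]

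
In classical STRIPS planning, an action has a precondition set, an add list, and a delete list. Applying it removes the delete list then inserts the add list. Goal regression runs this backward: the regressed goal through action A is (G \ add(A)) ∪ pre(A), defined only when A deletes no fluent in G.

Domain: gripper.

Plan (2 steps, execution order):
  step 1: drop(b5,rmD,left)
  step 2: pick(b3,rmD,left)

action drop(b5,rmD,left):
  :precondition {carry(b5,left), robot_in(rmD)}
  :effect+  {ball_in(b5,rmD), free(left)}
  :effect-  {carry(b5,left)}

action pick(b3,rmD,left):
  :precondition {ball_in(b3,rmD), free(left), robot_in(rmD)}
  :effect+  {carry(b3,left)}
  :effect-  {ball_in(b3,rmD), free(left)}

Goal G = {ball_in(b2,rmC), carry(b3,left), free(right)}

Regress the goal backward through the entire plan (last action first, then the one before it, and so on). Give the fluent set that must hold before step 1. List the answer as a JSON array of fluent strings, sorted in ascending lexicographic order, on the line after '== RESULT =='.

Work backward from the goal:
  through step 2 (pick(b3,rmD,left)): drop {carry(b3,left)}, keep {ball_in(b2,rmC), free(right)}, require {ball_in(b3,rmD), free(left), robot_in(rmD)}
    → {ball_in(b2,rmC), ball_in(b3,rmD), free(left), free(right), robot_in(rmD)}
  through step 1 (drop(b5,rmD,left)): drop {free(left)}, keep {ball_in(b2,rmC), ball_in(b3,rmD), free(right), robot_in(rmD)}, require {carry(b5,left), robot_in(rmD)}
    → {ball_in(b2,rmC), ball_in(b3,rmD), carry(b5,left), free(right), robot_in(rmD)}

== RESULT ==
["ball_in(b2,rmC)", "ball_in(b3,rmD)", "carry(b5,left)", "free(right)", "robot_in(rmD)"]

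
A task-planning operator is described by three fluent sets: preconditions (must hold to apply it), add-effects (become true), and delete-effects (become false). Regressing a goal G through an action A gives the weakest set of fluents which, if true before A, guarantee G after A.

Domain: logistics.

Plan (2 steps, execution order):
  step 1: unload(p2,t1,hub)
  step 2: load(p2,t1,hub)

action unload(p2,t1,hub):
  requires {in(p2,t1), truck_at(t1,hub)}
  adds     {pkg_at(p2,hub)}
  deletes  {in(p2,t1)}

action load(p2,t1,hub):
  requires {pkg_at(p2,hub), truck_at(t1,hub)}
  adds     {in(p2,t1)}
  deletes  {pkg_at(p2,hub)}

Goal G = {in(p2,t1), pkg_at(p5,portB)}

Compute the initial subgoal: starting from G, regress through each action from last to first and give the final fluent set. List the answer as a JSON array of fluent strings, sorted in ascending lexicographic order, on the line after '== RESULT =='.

Regress step by step:
  through step 2 (load(p2,t1,hub)): drop {in(p2,t1)}, keep {pkg_at(p5,portB)}, require {pkg_at(p2,hub), truck_at(t1,hub)}
    → {pkg_at(p2,hub), pkg_at(p5,portB), truck_at(t1,hub)}
  through step 1 (unload(p2,t1,hub)): drop {pkg_at(p2,hub)}, keep {pkg_at(p5,portB), truck_at(t1,hub)}, require {in(p2,t1), truck_at(t1,hub)}
    → {in(p2,t1), pkg_at(p5,portB), truck_at(t1,hub)}

== RESULT ==
["in(p2,t1)", "pkg_at(p5,portB)", "truck_at(t1,hub)"]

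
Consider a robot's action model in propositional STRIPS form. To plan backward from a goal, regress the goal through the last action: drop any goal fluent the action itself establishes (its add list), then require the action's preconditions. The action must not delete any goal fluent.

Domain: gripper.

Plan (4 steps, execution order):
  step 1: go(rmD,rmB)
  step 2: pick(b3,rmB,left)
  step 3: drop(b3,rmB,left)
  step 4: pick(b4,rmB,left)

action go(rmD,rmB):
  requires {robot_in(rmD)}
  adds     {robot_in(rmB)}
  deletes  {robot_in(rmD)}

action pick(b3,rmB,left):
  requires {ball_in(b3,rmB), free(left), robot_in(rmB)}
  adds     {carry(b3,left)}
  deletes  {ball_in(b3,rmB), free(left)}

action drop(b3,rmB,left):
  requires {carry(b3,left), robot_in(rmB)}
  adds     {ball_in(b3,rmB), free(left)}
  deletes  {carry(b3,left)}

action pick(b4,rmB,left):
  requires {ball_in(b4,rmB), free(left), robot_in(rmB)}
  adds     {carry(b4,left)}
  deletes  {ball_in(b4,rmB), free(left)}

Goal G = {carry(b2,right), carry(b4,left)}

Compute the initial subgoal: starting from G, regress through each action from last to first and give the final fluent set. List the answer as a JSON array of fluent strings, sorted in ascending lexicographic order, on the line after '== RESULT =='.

Regress step by step:
  through step 4 (pick(b4,rmB,left)): drop {carry(b4,left)}, keep {carry(b2,right)}, require {ball_in(b4,rmB), free(left), robot_in(rmB)}
    → {ball_in(b4,rmB), carry(b2,right), free(left), robot_in(rmB)}
  through step 3 (drop(b3,rmB,left)): drop {free(left)}, keep {ball_in(b4,rmB), carry(b2,right), robot_in(rmB)}, require {carry(b3,left), robot_in(rmB)}
    → {ball_in(b4,rmB), carry(b2,right), carry(b3,left), robot_in(rmB)}
  through step 2 (pick(b3,rmB,left)): drop {carry(b3,left)}, keep {ball_in(b4,rmB), carry(b2,right), robot_in(rmB)}, require {ball_in(b3,rmB), free(left), robot_in(rmB)}
    → {ball_in(b3,rmB), ball_in(b4,rmB), carry(b2,right), free(left), robot_in(rmB)}
  through step 1 (go(rmD,rmB)): drop {robot_in(rmB)}, keep {ball_in(b3,rmB), ball_in(b4,rmB), carry(b2,right), free(left)}, require {robot_in(rmD)}
    → {ball_in(b3,rmB), ball_in(b4,rmB), carry(b2,right), free(left), robot_in(rmD)}

== RESULT ==
["ball_in(b3,rmB)", "ball_in(b4,rmB)", "carry(b2,right)", "free(left)", "robot_in(rmD)"]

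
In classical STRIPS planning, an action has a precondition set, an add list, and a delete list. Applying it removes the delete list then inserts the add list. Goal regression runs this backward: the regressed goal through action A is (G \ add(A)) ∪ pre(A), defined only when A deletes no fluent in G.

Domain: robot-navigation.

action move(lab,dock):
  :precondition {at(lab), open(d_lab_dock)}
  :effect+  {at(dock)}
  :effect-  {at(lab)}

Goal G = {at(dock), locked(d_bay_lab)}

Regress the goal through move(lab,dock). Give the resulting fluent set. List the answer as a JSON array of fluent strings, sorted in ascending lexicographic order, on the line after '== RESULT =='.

Compute (G \ add) ∪ pre:
  G ∩ del = {}  (empty — regression defined)
  G \ add = {at(dock), locked(d_bay_lab)} \ {at(dock)} = {locked(d_bay_lab)}
  ∪ pre   = {locked(d_bay_lab)} ∪ {at(lab), open(d_lab_dock)}
          = {at(lab), locked(d_bay_lab), open(d_lab_dock)}

== RESULT ==
["at(lab)", "locked(d_bay_lab)", "open(d_lab_dock)"]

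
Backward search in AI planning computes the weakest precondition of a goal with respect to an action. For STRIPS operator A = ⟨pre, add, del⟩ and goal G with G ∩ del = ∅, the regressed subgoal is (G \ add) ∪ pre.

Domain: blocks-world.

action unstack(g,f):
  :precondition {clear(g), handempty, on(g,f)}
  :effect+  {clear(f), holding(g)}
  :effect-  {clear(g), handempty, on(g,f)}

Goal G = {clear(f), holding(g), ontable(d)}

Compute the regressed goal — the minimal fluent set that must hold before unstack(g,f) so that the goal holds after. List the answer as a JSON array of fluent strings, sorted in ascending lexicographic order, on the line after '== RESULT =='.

Regress:
  G ∩ del = {}  (empty — regression defined)
  G \ add = {clear(f), holding(g), ontable(d)} \ {clear(f), holding(g)} = {ontable(d)}
  ∪ pre   = {ontable(d)} ∪ {clear(g), handempty, on(g,f)}
          = {clear(g), handempty, on(g,f), ontable(d)}

== RESULT ==
["clear(g)", "handempty", "on(g,f)", "ontable(d)"]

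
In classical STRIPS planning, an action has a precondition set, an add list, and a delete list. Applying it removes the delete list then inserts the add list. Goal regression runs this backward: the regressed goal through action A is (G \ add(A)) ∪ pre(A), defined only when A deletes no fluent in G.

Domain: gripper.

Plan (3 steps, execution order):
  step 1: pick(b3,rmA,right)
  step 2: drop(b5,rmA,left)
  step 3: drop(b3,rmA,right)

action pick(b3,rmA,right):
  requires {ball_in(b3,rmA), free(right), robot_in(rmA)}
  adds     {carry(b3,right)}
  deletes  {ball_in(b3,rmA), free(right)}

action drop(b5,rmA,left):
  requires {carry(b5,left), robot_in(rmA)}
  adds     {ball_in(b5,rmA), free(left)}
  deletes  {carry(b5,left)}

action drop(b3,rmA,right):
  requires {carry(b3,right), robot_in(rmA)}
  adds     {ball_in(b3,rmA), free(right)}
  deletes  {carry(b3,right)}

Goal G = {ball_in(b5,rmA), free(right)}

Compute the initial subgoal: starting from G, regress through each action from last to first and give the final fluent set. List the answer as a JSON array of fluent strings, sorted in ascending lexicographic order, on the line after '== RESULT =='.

Work backward from the goal:
  through step 3 (drop(b3,rmA,right)): drop {free(right)}, keep {ball_in(b5,rmA)}, require {carry(b3,right), robot_in(rmA)}
    → {ball_in(b5,rmA), carry(b3,right), robot_in(rmA)}
  through step 2 (drop(b5,rmA,left)): drop {ball_in(b5,rmA)}, keep {carry(b3,right), robot_in(rmA)}, require {carry(b5,left), robot_in(rmA)}
    → {carry(b3,right), carry(b5,left), robot_in(rmA)}
  through step 1 (pick(b3,rmA,right)): drop {carry(b3,right)}, keep {carry(b5,left), robot_in(rmA)}, require {ball_in(b3,rmA), free(right), robot_in(rmA)}
    → {ball_in(b3,rmA), carry(b5,left), free(right), robot_in(rmA)}

== RESULT ==
["ball_in(b3,rmA)", "carry(b5,left)", "free(right)", "robot_in(rmA)"]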